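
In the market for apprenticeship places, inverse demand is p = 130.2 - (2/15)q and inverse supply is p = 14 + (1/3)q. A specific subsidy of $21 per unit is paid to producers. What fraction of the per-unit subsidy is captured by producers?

Pre-subsidy: 130.2 - (2/15)q = 14 + (1/3)q gives q* = 249 and p* = 97.
With the subsidy, sellers receive ps = pb + 21 for each unit, where pb is the price buyers pay.
On the curves, pb = 130.2 - (2/15)q and ps = 14 + (1/3)q; the wedge ps − pb = 21 gives 14 + (1/3)q − (130.2 - (2/15)q) = 21, so q' = 294.
Then pb = 130.2 − (2/15)·294 = 91 and ps = 14 + (1/3)·294 = 112.
Buyers' price falls by p* − pb = 97 − 91 = 6; sellers' price rises by ps − p* = 112 − 97 = 15.
So producers capture 15/21 = 5/7 of each unit of subsidy.

Producer share = 5/7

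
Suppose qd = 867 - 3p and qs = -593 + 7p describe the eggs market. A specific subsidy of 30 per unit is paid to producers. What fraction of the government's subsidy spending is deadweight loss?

Pre-subsidy: 867 - 3p = -593 + 7p gives p* = 146, q* = 429.
With the subsidy, sellers receive ps = pb + 30 for each unit, where pb is the price buyers pay.
Supply in terms of pb becomes qs = -593 + 7(pb + 30) = -383 + 7pb. Setting this equal to demand: 867 - 3pb = -383 + 7pb, so pb = 125.
Sellers receive ps = 125 + 30 = 155; q' = 867 − 3·125 = 492.
ΔCS = ½(429 + 492)(146 − 125) = 9670.5; ΔPS = ½(429 + 492)(155 − 146) = 4144.5.
Government spending = 30 × 492 = 14760.
DWL = ½ × 30 × (492 − 429) = 945; fraction = 945 / 14760 = 21/328.

DWL / government spending = 21/328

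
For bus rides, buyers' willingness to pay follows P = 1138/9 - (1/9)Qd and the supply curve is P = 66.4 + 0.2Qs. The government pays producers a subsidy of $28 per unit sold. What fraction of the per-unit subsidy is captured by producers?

Pre-subsidy: 1138/9 - (1/9)Q = 66.4 + 0.2Q gives Q* = 193 and P* = 105.
With the subsidy, sellers receive Ps = Pb + 28 for each unit, where Pb is the price buyers pay.
On the curves, Pb = 1138/9 - (1/9)Q and Ps = 66.4 + 0.2Q; the wedge Ps − Pb = 28 gives 66.4 + 0.2Q − (1138/9 - (1/9)Q) = 28, so Q' = 283.
Then Pb = 1138/9 − (1/9)·283 = 95 and Ps = 66.4 + 0.2·283 = 123.
Buyers' price falls by P* − Pb = 105 − 95 = 10; sellers' price rises by Ps − P* = 123 − 105 = 18.
So producers capture 18/28 = 9/14 of each unit of subsidy.

Producer share = 9/14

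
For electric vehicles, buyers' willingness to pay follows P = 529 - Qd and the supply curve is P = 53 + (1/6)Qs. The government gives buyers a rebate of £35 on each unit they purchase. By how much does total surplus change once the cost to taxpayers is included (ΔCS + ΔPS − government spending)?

Net change in total surplus = -£525

Pre-subsidy: 529 - Q = 53 + (1/6)Q gives Q* = 408 and P* = 121.
With the rebate, buyers effectively pay Pb = Ps − 35, where Ps is the price sellers receive.
On the curves, Pb = 529 - Q and Ps = 53 + (1/6)Q; the wedge Ps − Pb = 35 gives 53 + (1/6)Q − (529 - Q) = 35, so Q' = 438.
Then Pb = 529 − 1·438 = 91 and Ps = 53 + (1/6)·438 = 126.
ΔCS = ½(408 + 438)(121 − 91) = 12690; ΔPS = ½(408 + 438)(126 − 121) = 2115.
Government spending = 35 × 438 = 15330.
Net change = 12690 + 2115 − 15330 = -525. The loss equals the DWL triangle ½·35·30.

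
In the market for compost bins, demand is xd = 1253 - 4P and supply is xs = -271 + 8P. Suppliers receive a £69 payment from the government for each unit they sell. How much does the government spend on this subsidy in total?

Pre-subsidy: 1253 - 4P = -271 + 8P gives P* = 127, x* = 745.
With the subsidy, sellers receive Ps = Pb + 69 for each unit, where Pb is the price buyers pay.
Supply in terms of Pb becomes xs = -271 + 8(Pb + 69) = 281 + 8Pb. Setting this equal to demand: 1253 - 4Pb = 281 + 8Pb, so Pb = 81.
Sellers receive Ps = 81 + 69 = 150; x' = 1253 − 4·81 = 929.
Government outlay = subsidy × quantity = 69 × 929 = 64101.

Government cost = £64101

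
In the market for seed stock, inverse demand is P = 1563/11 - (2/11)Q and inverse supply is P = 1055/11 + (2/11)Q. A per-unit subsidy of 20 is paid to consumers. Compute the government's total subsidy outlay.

Pre-subsidy: 1563/11 - (2/11)Q = 1055/11 + (2/11)Q gives Q* = 127 and P* = 119.
With the rebate, buyers effectively pay Pb = Ps − 20, where Ps is the price sellers receive.
On the curves, Pb = 1563/11 - (2/11)Q and Ps = 1055/11 + (2/11)Q; the wedge Ps − Pb = 20 gives 1055/11 + (2/11)Q − (1563/11 - (2/11)Q) = 20, so Q' = 182.
Then Pb = 1563/11 − (2/11)·182 = 109 and Ps = 1055/11 + (2/11)·182 = 129.
Government outlay = subsidy × quantity = 20 × 182 = 3640.

Government cost = 3640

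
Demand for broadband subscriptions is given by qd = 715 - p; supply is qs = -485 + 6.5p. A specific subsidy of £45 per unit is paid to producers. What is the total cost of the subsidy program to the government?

Pre-subsidy: 715 - p = -485 + 6.5p gives p* = 160, q* = 555.
With the subsidy, sellers receive ps = pb + 45 for each unit, where pb is the price buyers pay.
Supply in terms of pb becomes qs = -485 + 6.5(pb + 45) = -192.5 + 6.5pb. Setting this equal to demand: 715 - pb = -192.5 + 6.5pb, so pb = 121.
Sellers receive ps = 121 + 45 = 166; q' = 715 − 1·121 = 594.
Government outlay = subsidy × quantity = 45 × 594 = 26730.

Government cost = £26730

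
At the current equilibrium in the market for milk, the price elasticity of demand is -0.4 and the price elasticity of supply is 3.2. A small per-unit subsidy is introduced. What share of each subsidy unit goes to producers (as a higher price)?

For a small subsidy around the equilibrium, the benefit split depends on the relative slopes, which at a point are proportional to the elasticities.
Buyer share = εs/(εs + |εd|) = 3.2/(3.2 + 0.4) = 8/9; seller share = |εd|/(εs + |εd|) = 1/9.
So producers capture 1/9 of the subsidy.

Producer share = 1/9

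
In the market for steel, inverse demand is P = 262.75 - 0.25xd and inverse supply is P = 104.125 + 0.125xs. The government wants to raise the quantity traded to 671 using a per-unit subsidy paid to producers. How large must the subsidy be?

At x = 671, from the demand curve buyers pay Pb = 262.75 − 0.25·671 = 95; from the supply curve sellers need Ps = 104.125 + 0.125·671 = 188.
The subsidy must fill the gap: s = Ps − Pb = 188 − 95 = 93.

Required subsidy s = 93 per unit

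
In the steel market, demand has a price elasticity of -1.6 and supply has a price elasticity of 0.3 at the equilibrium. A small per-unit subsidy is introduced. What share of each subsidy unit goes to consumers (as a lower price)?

For a small subsidy around the equilibrium, the benefit split depends on the relative slopes, which at a point are proportional to the elasticities.
Buyer share = εs/(εs + |εd|) = 0.3/(0.3 + 1.6) = 3/19; seller share = |εd|/(εs + |εd|) = 16/19.

Consumer share = 3/19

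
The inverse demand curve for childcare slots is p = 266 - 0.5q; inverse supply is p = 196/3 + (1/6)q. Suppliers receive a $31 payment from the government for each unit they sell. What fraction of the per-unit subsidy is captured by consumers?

Pre-subsidy: 266 - 0.5q = 196/3 + (1/6)q gives q* = 301 and p* = 115.5.
With the subsidy, sellers receive ps = pb + 31 for each unit, where pb is the price buyers pay.
On the curves, pb = 266 - 0.5q and ps = 196/3 + (1/6)q; the wedge ps − pb = 31 gives 196/3 + (1/6)q − (266 - 0.5q) = 31, so q' = 347.5.
Then pb = 266 − 0.5·347.5 = 92.25 and ps = 196/3 + (1/6)·347.5 = 123.25.
Buyers' price falls by p* − pb = 115.5 − 92.25 = 23.25; sellers' price rises by ps − p* = 123.25 − 115.5 = 7.75.
So consumers capture 23.25/31 = 0.75 of each unit of subsidy.

Consumer share = 0.75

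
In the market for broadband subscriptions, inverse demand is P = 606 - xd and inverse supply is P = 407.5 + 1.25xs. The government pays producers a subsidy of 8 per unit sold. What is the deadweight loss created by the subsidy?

Deadweight loss = 128/9

Pre-subsidy: 606 - x = 407.5 + 1.25x gives x* = 794/9 and P* = 4660/9.
With the subsidy, sellers receive Ps = Pb + 8 for each unit, where Pb is the price buyers pay.
On the curves, Pb = 606 - x and Ps = 407.5 + 1.25x; the wedge Ps − Pb = 8 gives 407.5 + 1.25x − (606 - x) = 8, so x' = 826/9.
Then Pb = 606 − 1·(826/9) = 4628/9 and Ps = 407.5 + 1.25·(826/9) = 4700/9.
The subsidy expands output by 826/9 − 794/9 = 32/9 past the efficient level; on those units the gap between marginal cost and willingness to pay runs from 0 up to 8.
DWL = ½ × 8 × 32/9 = 128/9.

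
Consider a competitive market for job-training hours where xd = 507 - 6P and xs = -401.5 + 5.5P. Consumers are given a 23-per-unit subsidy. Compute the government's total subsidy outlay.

Pre-subsidy: 507 - 6P = -401.5 + 5.5P gives P* = 79, x* = 33.
With the rebate, buyers effectively pay Pb = Ps − 23, where Ps is the price sellers receive.
Demand in terms of Ps becomes xd = 507 − 6(Ps − 23) = 645 - 6Ps. Setting this equal to supply: 645 - 6Ps = -401.5 + 5.5Ps, so Ps = 91.
Buyers pay Pb = 91 − 23 = 68; x' = -401.5 + 5.5·91 = 99.
Government outlay = subsidy × quantity = 23 × 99 = 2277.

Government cost = 2277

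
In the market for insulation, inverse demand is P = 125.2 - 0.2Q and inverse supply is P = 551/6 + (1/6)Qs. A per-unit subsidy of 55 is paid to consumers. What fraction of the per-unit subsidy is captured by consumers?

Consumer share = 6/11

Pre-subsidy: 125.2 - 0.2Q = 551/6 + (1/6)Q gives Q* = 91 and P* = 107.
With the rebate, buyers effectively pay Pb = Ps − 55, where Ps is the price sellers receive.
On the curves, Pb = 125.2 - 0.2Q and Ps = 551/6 + (1/6)Q; the wedge Ps − Pb = 55 gives 551/6 + (1/6)Q − (125.2 - 0.2Q) = 55, so Q' = 241.
Then Pb = 125.2 − 0.2·241 = 77 and Ps = 551/6 + (1/6)·241 = 132.
Buyers' price falls by P* − Pb = 107 − 77 = 30; sellers' price rises by Ps − P* = 132 − 107 = 25.
So consumers capture 30/55 = 6/11 of each unit of subsidy.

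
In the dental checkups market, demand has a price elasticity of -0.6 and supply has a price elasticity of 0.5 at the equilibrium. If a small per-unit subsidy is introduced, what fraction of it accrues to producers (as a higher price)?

For a small subsidy around the equilibrium, the benefit split depends on the relative slopes, which at a point are proportional to the elasticities.
Buyer share = εs/(εs + |εd|) = 0.5/(0.5 + 0.6) = 5/11; seller share = |εd|/(εs + |εd|) = 6/11.
So producers capture 6/11 of the subsidy.

Producer share = 6/11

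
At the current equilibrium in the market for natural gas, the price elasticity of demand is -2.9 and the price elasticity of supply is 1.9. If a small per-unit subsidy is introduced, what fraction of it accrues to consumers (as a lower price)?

Consumer share = 19/48

For a small subsidy around the equilibrium, the benefit split depends on the relative slopes, which at a point are proportional to the elasticities.
Buyer share = εs/(εs + |εd|) = 1.9/(1.9 + 2.9) = 19/48; seller share = |εd|/(εs + |εd|) = 29/48.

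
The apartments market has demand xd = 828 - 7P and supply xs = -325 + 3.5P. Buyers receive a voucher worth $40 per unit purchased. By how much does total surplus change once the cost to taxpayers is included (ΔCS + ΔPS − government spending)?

Net change in total surplus = -5600/3

Pre-subsidy: 828 - 7P = -325 + 3.5P gives P* = 2306/21, x* = 178/3.
With the rebate, buyers effectively pay Pb = Ps − 40, where Ps is the price sellers receive.
Demand in terms of Ps becomes xd = 828 − 7(Ps − 40) = 1108 - 7Ps. Setting this equal to supply: 1108 - 7Ps = -325 + 3.5Ps, so Ps = 2866/21.
Buyers pay Pb = 2866/21 − 40 = 2026/21; x' = -325 + 3.5·(2866/21) = 458/3.
ΔCS = ½(178/3 + 458/3)(2306/21 − 2026/21) = 4240/3; ΔPS = ½(178/3 + 458/3)(2866/21 − 2306/21) = 8480/3.
Government spending = 40 × 458/3 = 18320/3.
Net change = 4240/3 + 8480/3 − 18320/3 = -5600/3. The loss equals the DWL triangle ½·40·280/3.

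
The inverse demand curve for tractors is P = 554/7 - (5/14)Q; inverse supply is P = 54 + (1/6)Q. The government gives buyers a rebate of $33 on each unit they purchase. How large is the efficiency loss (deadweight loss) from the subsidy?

Deadweight loss = $1039.5

Pre-subsidy: 554/7 - (5/14)Q = 54 + (1/6)Q gives Q* = 48 and P* = 62.
With the rebate, buyers effectively pay Pb = Ps − 33, where Ps is the price sellers receive.
On the curves, Pb = 554/7 - (5/14)Q and Ps = 54 + (1/6)Q; the wedge Ps − Pb = 33 gives 54 + (1/6)Q − (554/7 - (5/14)Q) = 33, so Q' = 111.
Then Pb = 554/7 − (5/14)·111 = 39.5 and Ps = 54 + (1/6)·111 = 72.5.
The subsidy expands output by 111 − 48 = 63 past the efficient level; on those units the gap between marginal cost and willingness to pay runs from 0 up to 33.
DWL = ½ × 33 × 63 = 1039.5.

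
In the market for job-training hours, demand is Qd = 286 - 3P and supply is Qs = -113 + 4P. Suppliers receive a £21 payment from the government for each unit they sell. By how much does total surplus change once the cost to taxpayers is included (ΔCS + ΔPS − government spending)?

Net change in total surplus = -£378

Pre-subsidy: 286 - 3P = -113 + 4P gives P* = 57, Q* = 115.
With the subsidy, sellers receive Ps = Pb + 21 for each unit, where Pb is the price buyers pay.
Supply in terms of Pb becomes Qs = -113 + 4(Pb + 21) = -29 + 4Pb. Setting this equal to demand: 286 - 3Pb = -29 + 4Pb, so Pb = 45.
Sellers receive Ps = 45 + 21 = 66; Q' = 286 − 3·45 = 151.
ΔCS = ½(115 + 151)(57 − 45) = 1596; ΔPS = ½(115 + 151)(66 − 57) = 1197.
Government spending = 21 × 151 = 3171.
Net change = 1596 + 1197 − 3171 = -378. The loss equals the DWL triangle ½·21·36.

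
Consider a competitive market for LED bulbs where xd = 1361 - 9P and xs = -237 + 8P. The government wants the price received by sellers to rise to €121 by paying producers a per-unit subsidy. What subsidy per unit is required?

Required subsidy s = €51 per unit

At a seller price of 121, quantity supplied is -237 + 8·121 = 731.
Buyers absorb 731 only when they pay Pb with 1361 − 9·Pb = 731, i.e. Pb = 70.
s = Ps − Pb = 121 − 70 = 51.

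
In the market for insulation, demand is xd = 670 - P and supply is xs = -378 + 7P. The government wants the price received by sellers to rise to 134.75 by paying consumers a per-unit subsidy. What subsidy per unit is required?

At a seller price of 134.75, quantity supplied is -378 + 7·134.75 = 565.25.
Buyers absorb 565.25 only when they pay Pb with 670 − 1·Pb = 565.25, i.e. Pb = 104.75.
s = Ps − Pb = 134.75 − 104.75 = 30.

Required subsidy s = 30 per unit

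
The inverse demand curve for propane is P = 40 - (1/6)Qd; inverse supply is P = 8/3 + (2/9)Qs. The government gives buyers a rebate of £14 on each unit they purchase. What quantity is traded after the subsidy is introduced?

Pre-subsidy: 40 - (1/6)Q = 8/3 + (2/9)Q gives Q* = 96 and P* = 24.
With the rebate, buyers effectively pay Pb = Ps − 14, where Ps is the price sellers receive.
On the curves, Pb = 40 - (1/6)Q and Ps = 8/3 + (2/9)Q; the wedge Ps − Pb = 14 gives 8/3 + (2/9)Q − (40 - (1/6)Q) = 14, so Q' = 132.
Then Pb = 40 − (1/6)·132 = 18 and Ps = 8/3 + (2/9)·132 = 32.

Q' = 132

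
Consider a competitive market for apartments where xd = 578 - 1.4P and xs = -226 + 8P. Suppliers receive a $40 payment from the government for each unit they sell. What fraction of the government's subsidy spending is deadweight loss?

DWL / government spending = 560/11889

Pre-subsidy: 578 - 1.4P = -226 + 8P gives P* = 4020/47, x* = 21538/47.
With the subsidy, sellers receive Ps = Pb + 40 for each unit, where Pb is the price buyers pay.
Supply in terms of Pb becomes xs = -226 + 8(Pb + 40) = 94 + 8Pb. Setting this equal to demand: 578 - 1.4Pb = 94 + 8Pb, so Pb = 2420/47.
Sellers receive Ps = 2420/47 + 40 = 4300/47; x' = 578 − 1.4·(2420/47) = 23778/47.
ΔCS = ½(21538/47 + 23778/47)(4020/47 − 2420/47) = 36252800/2209; ΔPS = ½(21538/47 + 23778/47)(4300/47 − 4020/47) = 6344240/2209.
Government spending = 40 × 23778/47 = 951120/47.
DWL = ½ × 40 × (23778/47 − 21538/47) = 44800/47; fraction = (44800/47) / (951120/47) = 560/11889.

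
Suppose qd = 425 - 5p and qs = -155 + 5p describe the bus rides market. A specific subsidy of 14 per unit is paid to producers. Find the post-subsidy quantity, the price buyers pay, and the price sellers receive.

q' = 170; buyers pay 51; sellers receive 65

Pre-subsidy: 425 - 5p = -155 + 5p gives p* = 58, q* = 135.
With the subsidy, sellers receive ps = pb + 14 for each unit, where pb is the price buyers pay.
Supply in terms of pb becomes qs = -155 + 5(pb + 14) = -85 + 5pb. Setting this equal to demand: 425 - 5pb = -85 + 5pb, so pb = 51.
Sellers receive ps = 51 + 14 = 65; q' = 425 − 5·51 = 170.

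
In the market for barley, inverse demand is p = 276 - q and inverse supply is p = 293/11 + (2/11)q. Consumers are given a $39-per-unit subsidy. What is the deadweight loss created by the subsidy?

Deadweight loss = $643.5

Pre-subsidy: 276 - q = 293/11 + (2/11)q gives q* = 211 and p* = 65.
With the rebate, buyers effectively pay pb = ps − 39, where ps is the price sellers receive.
On the curves, pb = 276 - q and ps = 293/11 + (2/11)q; the wedge ps − pb = 39 gives 293/11 + (2/11)q − (276 - q) = 39, so q' = 244.
Then pb = 276 − 1·244 = 32 and ps = 293/11 + (2/11)·244 = 71.
The subsidy expands output by 244 − 211 = 33 past the efficient level; on those units the gap between marginal cost and willingness to pay runs from 0 up to 39.
DWL = ½ × 39 × 33 = 643.5.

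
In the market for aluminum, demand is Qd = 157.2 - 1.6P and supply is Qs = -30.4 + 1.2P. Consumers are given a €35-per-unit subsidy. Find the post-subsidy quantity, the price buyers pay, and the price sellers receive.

Q' = 74; buyers pay €52; sellers receive €87

Pre-subsidy: 157.2 - 1.6P = -30.4 + 1.2P gives P* = 67, Q* = 50.
With the rebate, buyers effectively pay Pb = Ps − 35, where Ps is the price sellers receive.
Demand in terms of Ps becomes Qd = 157.2 − 1.6(Ps − 35) = 213.2 - 1.6Ps. Setting this equal to supply: 213.2 - 1.6Ps = -30.4 + 1.2Ps, so Ps = 87.
Buyers pay Pb = 87 − 35 = 52; Q' = -30.4 + 1.2·87 = 74.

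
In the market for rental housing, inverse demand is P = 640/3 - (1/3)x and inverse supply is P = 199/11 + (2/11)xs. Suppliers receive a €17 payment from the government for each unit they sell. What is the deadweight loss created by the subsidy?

Pre-subsidy: 640/3 - (1/3)x = 199/11 + (2/11)x gives x* = 379 and P* = 87.
With the subsidy, sellers receive Ps = Pb + 17 for each unit, where Pb is the price buyers pay.
On the curves, Pb = 640/3 - (1/3)x and Ps = 199/11 + (2/11)x; the wedge Ps − Pb = 17 gives 199/11 + (2/11)x − (640/3 - (1/3)x) = 17, so x' = 412.
Then Pb = 640/3 − (1/3)·412 = 76 and Ps = 199/11 + (2/11)·412 = 93.
The subsidy expands output by 412 − 379 = 33 past the efficient level; on those units the gap between marginal cost and willingness to pay runs from 0 up to 17.
DWL = ½ × 17 × 33 = 280.5.

Deadweight loss = €280.5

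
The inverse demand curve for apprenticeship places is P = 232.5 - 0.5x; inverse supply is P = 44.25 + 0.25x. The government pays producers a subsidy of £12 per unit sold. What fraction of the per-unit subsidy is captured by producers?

Pre-subsidy: 232.5 - 0.5x = 44.25 + 0.25x gives x* = 251 and P* = 107.
With the subsidy, sellers receive Ps = Pb + 12 for each unit, where Pb is the price buyers pay.
On the curves, Pb = 232.5 - 0.5x and Ps = 44.25 + 0.25x; the wedge Ps − Pb = 12 gives 44.25 + 0.25x − (232.5 - 0.5x) = 12, so x' = 267.
Then Pb = 232.5 − 0.5·267 = 99 and Ps = 44.25 + 0.25·267 = 111.
Buyers' price falls by P* − Pb = 107 − 99 = 8; sellers' price rises by Ps − P* = 111 − 107 = 4.
So producers capture 4/12 = 1/3 of each unit of subsidy.

Producer share = 1/3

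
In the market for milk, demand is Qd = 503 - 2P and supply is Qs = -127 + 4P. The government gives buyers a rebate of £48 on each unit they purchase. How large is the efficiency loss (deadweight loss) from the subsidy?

Pre-subsidy: 503 - 2P = -127 + 4P gives P* = 105, Q* = 293.
With the rebate, buyers effectively pay Pb = Ps − 48, where Ps is the price sellers receive.
Demand in terms of Ps becomes Qd = 503 − 2(Ps − 48) = 599 - 2Ps. Setting this equal to supply: 599 - 2Ps = -127 + 4Ps, so Ps = 121.
Buyers pay Pb = 121 − 48 = 73; Q' = -127 + 4·121 = 357.
The subsidy expands output by 357 − 293 = 64 past the efficient level; on those units the gap between marginal cost and willingness to pay runs from 0 up to 48.
DWL = ½ × 48 × 64 = 1536.

Deadweight loss = £1536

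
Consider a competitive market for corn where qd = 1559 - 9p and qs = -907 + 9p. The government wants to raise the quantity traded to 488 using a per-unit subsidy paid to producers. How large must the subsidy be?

At q = 488, invert demand for the buyer price: pb = (1559 − 488)/9 = 119; invert supply for the seller price: ps = (488 − (-907))/9 = 155.
The subsidy must fill the gap: s = ps − pb = 155 − 119 = 36.

Required subsidy s = 36 per unit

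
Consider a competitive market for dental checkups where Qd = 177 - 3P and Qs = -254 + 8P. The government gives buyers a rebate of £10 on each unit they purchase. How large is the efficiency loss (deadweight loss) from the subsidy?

Deadweight loss = 1200/11

Pre-subsidy: 177 - 3P = -254 + 8P gives P* = 431/11, Q* = 654/11.
With the rebate, buyers effectively pay Pb = Ps − 10, where Ps is the price sellers receive.
Demand in terms of Ps becomes Qd = 177 − 3(Ps − 10) = 207 - 3Ps. Setting this equal to supply: 207 - 3Ps = -254 + 8Ps, so Ps = 461/11.
Buyers pay Pb = 461/11 − 10 = 351/11; Q' = -254 + 8·(461/11) = 894/11.
The subsidy expands output by 894/11 − 654/11 = 240/11 past the efficient level; on those units the gap between marginal cost and willingness to pay runs from 0 up to 10.
DWL = ½ × 10 × 240/11 = 1200/11.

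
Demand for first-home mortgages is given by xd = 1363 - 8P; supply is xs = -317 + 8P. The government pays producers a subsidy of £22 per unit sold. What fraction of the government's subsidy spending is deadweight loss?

Pre-subsidy: 1363 - 8P = -317 + 8P gives P* = 105, x* = 523.
With the subsidy, sellers receive Ps = Pb + 22 for each unit, where Pb is the price buyers pay.
Supply in terms of Pb becomes xs = -317 + 8(Pb + 22) = -141 + 8Pb. Setting this equal to demand: 1363 - 8Pb = -141 + 8Pb, so Pb = 94.
Sellers receive Ps = 94 + 22 = 116; x' = 1363 − 8·94 = 611.
ΔCS = ½(523 + 611)(105 − 94) = 6237; ΔPS = ½(523 + 611)(116 − 105) = 6237.
Government spending = 22 × 611 = 13442.
DWL = ½ × 22 × (611 − 523) = 968; fraction = 968 / 13442 = 44/611.

DWL / government spending = 44/611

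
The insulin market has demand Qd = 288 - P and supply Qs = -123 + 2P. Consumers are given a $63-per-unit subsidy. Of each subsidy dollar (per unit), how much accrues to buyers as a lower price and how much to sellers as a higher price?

Pre-subsidy: 288 - P = -123 + 2P gives P* = 137, Q* = 151.
With the rebate, buyers effectively pay Pb = Ps − 63, where Ps is the price sellers receive.
Demand in terms of Ps becomes Qd = 288 − 1(Ps − 63) = 351 - Ps. Setting this equal to supply: 351 - Ps = -123 + 2Ps, so Ps = 158.
Buyers pay Pb = 158 − 63 = 95; Q' = -123 + 2·158 = 193.
Buyers' price falls by P* − Pb = 137 − 95 = 42; sellers' price rises by Ps − P* = 158 − 137 = 21.

Buyers gain $42 per unit; sellers gain $21 per unit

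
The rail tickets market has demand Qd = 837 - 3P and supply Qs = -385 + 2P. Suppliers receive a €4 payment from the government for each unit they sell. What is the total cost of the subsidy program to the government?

Pre-subsidy: 837 - 3P = -385 + 2P gives P* = 244.4, Q* = 103.8.
With the subsidy, sellers receive Ps = Pb + 4 for each unit, where Pb is the price buyers pay.
Supply in terms of Pb becomes Qs = -385 + 2(Pb + 4) = -377 + 2Pb. Setting this equal to demand: 837 - 3Pb = -377 + 2Pb, so Pb = 242.8.
Sellers receive Ps = 242.8 + 4 = 246.8; Q' = 837 − 3·242.8 = 108.6.
Government outlay = subsidy × quantity = 4 × 108.6 = 434.4.

Government cost = €434.4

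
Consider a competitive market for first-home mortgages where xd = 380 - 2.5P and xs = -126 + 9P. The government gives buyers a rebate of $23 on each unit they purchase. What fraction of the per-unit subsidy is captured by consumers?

Consumer share = 18/23

Pre-subsidy: 380 - 2.5P = -126 + 9P gives P* = 44, x* = 270.
With the rebate, buyers effectively pay Pb = Ps − 23, where Ps is the price sellers receive.
Demand in terms of Ps becomes xd = 380 − 2.5(Ps − 23) = 437.5 - 2.5Ps. Setting this equal to supply: 437.5 - 2.5Ps = -126 + 9Ps, so Ps = 49.
Buyers pay Pb = 49 − 23 = 26; x' = -126 + 9·49 = 315.
Buyers' price falls by P* − Pb = 44 − 26 = 18; sellers' price rises by Ps − P* = 49 − 44 = 5.
So consumers capture 18/23 = 18/23 of each unit of subsidy.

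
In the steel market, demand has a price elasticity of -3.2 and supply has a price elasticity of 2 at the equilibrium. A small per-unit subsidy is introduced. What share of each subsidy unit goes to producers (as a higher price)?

Producer share = 8/13

For a small subsidy around the equilibrium, the benefit split depends on the relative slopes, which at a point are proportional to the elasticities.
Buyer share = εs/(εs + |εd|) = 2/(2 + 3.2) = 5/13; seller share = |εd|/(εs + |εd|) = 8/13.
So producers capture 8/13 of the subsidy.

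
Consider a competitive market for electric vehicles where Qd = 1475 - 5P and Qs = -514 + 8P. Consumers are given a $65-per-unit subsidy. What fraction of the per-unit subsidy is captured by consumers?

Pre-subsidy: 1475 - 5P = -514 + 8P gives P* = 153, Q* = 710.
With the rebate, buyers effectively pay Pb = Ps − 65, where Ps is the price sellers receive.
Demand in terms of Ps becomes Qd = 1475 − 5(Ps − 65) = 1800 - 5Ps. Setting this equal to supply: 1800 - 5Ps = -514 + 8Ps, so Ps = 178.
Buyers pay Pb = 178 − 65 = 113; Q' = -514 + 8·178 = 910.
Buyers' price falls by P* − Pb = 153 − 113 = 40; sellers' price rises by Ps − P* = 178 − 153 = 25.
So consumers capture 40/65 = 8/13 of each unit of subsidy.

Consumer share = 8/13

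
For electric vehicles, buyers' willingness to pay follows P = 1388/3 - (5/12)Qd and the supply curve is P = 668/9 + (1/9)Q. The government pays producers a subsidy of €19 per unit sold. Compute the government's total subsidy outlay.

Pre-subsidy: 1388/3 - (5/12)Q = 668/9 + (1/9)Q gives Q* = 736 and P* = 156.
With the subsidy, sellers receive Ps = Pb + 19 for each unit, where Pb is the price buyers pay.
On the curves, Pb = 1388/3 - (5/12)Q and Ps = 668/9 + (1/9)Q; the wedge Ps − Pb = 19 gives 668/9 + (1/9)Q − (1388/3 - (5/12)Q) = 19, so Q' = 772.
Then Pb = 1388/3 − (5/12)·772 = 141 and Ps = 668/9 + (1/9)·772 = 160.
Government outlay = subsidy × quantity = 19 × 772 = 14668.

Government cost = €14668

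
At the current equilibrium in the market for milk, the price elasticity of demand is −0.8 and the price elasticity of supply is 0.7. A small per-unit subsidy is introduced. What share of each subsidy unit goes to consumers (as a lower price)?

For a small subsidy around the equilibrium, the benefit split depends on the relative slopes, which at a point are proportional to the elasticities.
Buyer share = εs/(εs + |εd|) = 0.7/(0.7 + 0.8) = 7/15; seller share = |εd|/(εs + |εd|) = 8/15.

Consumer share = 7/15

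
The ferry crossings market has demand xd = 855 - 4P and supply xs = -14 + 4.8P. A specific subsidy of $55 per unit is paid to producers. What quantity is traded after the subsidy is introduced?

x' = 580

Pre-subsidy: 855 - 4P = -14 + 4.8P gives P* = 98.75, x* = 460.
With the subsidy, sellers receive Ps = Pb + 55 for each unit, where Pb is the price buyers pay.
Supply in terms of Pb becomes xs = -14 + 4.8(Pb + 55) = 250 + 4.8Pb. Setting this equal to demand: 855 - 4Pb = 250 + 4.8Pb, so Pb = 68.75.
Sellers receive Ps = 68.75 + 55 = 123.75; x' = 855 − 4·68.75 = 580.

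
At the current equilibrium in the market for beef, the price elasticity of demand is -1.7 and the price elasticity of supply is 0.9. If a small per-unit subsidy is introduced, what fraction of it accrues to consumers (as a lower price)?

Consumer share = 9/26

For a small subsidy around the equilibrium, the benefit split depends on the relative slopes, which at a point are proportional to the elasticities.
Buyer share = εs/(εs + |εd|) = 0.9/(0.9 + 1.7) = 9/26; seller share = |εd|/(εs + |εd|) = 17/26.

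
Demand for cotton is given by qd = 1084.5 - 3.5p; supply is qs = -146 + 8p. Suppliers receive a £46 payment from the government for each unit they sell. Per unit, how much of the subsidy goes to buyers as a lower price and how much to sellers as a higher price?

Pre-subsidy: 1084.5 - 3.5p = -146 + 8p gives p* = 107, q* = 710.
With the subsidy, sellers receive ps = pb + 46 for each unit, where pb is the price buyers pay.
Supply in terms of pb becomes qs = -146 + 8(pb + 46) = 222 + 8pb. Setting this equal to demand: 1084.5 - 3.5pb = 222 + 8pb, so pb = 75.
Sellers receive ps = 75 + 46 = 121; q' = 1084.5 − 3.5·75 = 822.
Buyers' price falls by p* − pb = 107 − 75 = 32; sellers' price rises by ps − p* = 121 − 107 = 14.

Buyers gain £32 per unit; sellers gain £14 per unit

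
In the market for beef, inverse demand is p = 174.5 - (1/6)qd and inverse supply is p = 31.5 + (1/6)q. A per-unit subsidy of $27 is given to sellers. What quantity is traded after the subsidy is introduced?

q' = 510

Pre-subsidy: 174.5 - (1/6)q = 31.5 + (1/6)q gives q* = 429 and p* = 103.
With the subsidy, sellers receive ps = pb + 27 for each unit, where pb is the price buyers pay.
On the curves, pb = 174.5 - (1/6)q and ps = 31.5 + (1/6)q; the wedge ps − pb = 27 gives 31.5 + (1/6)q − (174.5 - (1/6)q) = 27, so q' = 510.
Then pb = 174.5 − (1/6)·510 = 89.5 and ps = 31.5 + (1/6)·510 = 116.5.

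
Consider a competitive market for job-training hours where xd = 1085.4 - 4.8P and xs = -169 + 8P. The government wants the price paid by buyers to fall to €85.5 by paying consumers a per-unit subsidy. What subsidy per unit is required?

Required subsidy s = €20 per unit

At a buyer price of 85.5, quantity demanded is 1085.4 − 4.8·85.5 = 675.
Sellers supply 675 only when they receive Ps with -169 + 8·Ps = 675, i.e. Ps = 105.5.
s = Ps − Pb = 105.5 − 85.5 = 20.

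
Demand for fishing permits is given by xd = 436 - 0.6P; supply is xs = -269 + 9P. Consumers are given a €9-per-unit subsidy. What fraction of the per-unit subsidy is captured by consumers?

Pre-subsidy: 436 - 0.6P = -269 + 9P gives P* = 73.4375, x* = 391.9375.
With the rebate, buyers effectively pay Pb = Ps − 9, where Ps is the price sellers receive.
Demand in terms of Ps becomes xd = 436 − 0.6(Ps − 9) = 441.4 - 0.6Ps. Setting this equal to supply: 441.4 - 0.6Ps = -269 + 9Ps, so Ps = 74.
Buyers pay Pb = 74 − 9 = 65; x' = -269 + 9·74 = 397.
Buyers' price falls by P* − Pb = 73.4375 − 65 = 8.4375; sellers' price rises by Ps − P* = 74 − 73.4375 = 0.5625.
So consumers capture 8.4375/9 = 0.9375 of each unit of subsidy.

Consumer share = 0.9375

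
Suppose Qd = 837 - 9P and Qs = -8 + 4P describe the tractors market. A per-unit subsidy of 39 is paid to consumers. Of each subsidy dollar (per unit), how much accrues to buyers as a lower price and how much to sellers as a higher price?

Pre-subsidy: 837 - 9P = -8 + 4P gives P* = 65, Q* = 252.
With the rebate, buyers effectively pay Pb = Ps − 39, where Ps is the price sellers receive.
Demand in terms of Ps becomes Qd = 837 − 9(Ps − 39) = 1188 - 9Ps. Setting this equal to supply: 1188 - 9Ps = -8 + 4Ps, so Ps = 92.
Buyers pay Pb = 92 − 39 = 53; Q' = -8 + 4·92 = 360.
Buyers' price falls by P* − Pb = 65 − 53 = 12; sellers' price rises by Ps − P* = 92 − 65 = 27.

Buyers gain 12 per unit; sellers gain 27 per unit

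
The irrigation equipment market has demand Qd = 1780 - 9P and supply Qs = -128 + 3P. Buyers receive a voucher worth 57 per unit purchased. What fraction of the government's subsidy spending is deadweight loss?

Pre-subsidy: 1780 - 9P = -128 + 3P gives P* = 159, Q* = 349.
With the rebate, buyers effectively pay Pb = Ps − 57, where Ps is the price sellers receive.
Demand in terms of Ps becomes Qd = 1780 − 9(Ps − 57) = 2293 - 9Ps. Setting this equal to supply: 2293 - 9Ps = -128 + 3Ps, so Ps = 201.75.
Buyers pay Pb = 201.75 − 57 = 144.75; Q' = -128 + 3·201.75 = 477.25.
ΔCS = ½(349 + 477.25)(159 − 144.75) = 5887.03125; ΔPS = ½(349 + 477.25)(201.75 − 159) = 17661.09375.
Government spending = 57 × 477.25 = 27203.25.
DWL = ½ × 57 × (477.25 − 349) = 3655.125; fraction = 3655.125 / 27203.25 = 513/3818.

DWL / government spending = 513/3818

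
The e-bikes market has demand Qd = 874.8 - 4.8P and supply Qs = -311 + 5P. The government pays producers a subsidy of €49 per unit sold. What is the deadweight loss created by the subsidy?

Pre-subsidy: 874.8 - 4.8P = -311 + 5P gives P* = 121, Q* = 294.
With the subsidy, sellers receive Ps = Pb + 49 for each unit, where Pb is the price buyers pay.
Supply in terms of Pb becomes Qs = -311 + 5(Pb + 49) = -66 + 5Pb. Setting this equal to demand: 874.8 - 4.8Pb = -66 + 5Pb, so Pb = 96.
Sellers receive Ps = 96 + 49 = 145; Q' = 874.8 − 4.8·96 = 414.
The subsidy expands output by 414 − 294 = 120 past the efficient level; on those units the gap between marginal cost and willingness to pay runs from 0 up to 49.
DWL = ½ × 49 × 120 = 2940.

Deadweight loss = €2940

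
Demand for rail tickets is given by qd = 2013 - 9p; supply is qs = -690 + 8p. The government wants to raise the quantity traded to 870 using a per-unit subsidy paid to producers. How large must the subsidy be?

At q = 870, invert demand for the buyer price: pb = (2013 − 870)/9 = 127; invert supply for the seller price: ps = (870 − (-690))/8 = 195.
The subsidy must fill the gap: s = ps − pb = 195 − 127 = 68.

Required subsidy s = 68 per unit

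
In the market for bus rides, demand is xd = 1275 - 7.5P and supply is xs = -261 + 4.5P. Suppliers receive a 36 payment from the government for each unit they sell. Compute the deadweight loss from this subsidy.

Deadweight loss = 1822.5

Pre-subsidy: 1275 - 7.5P = -261 + 4.5P gives P* = 128, x* = 315.
With the subsidy, sellers receive Ps = Pb + 36 for each unit, where Pb is the price buyers pay.
Supply in terms of Pb becomes xs = -261 + 4.5(Pb + 36) = -99 + 4.5Pb. Setting this equal to demand: 1275 - 7.5Pb = -99 + 4.5Pb, so Pb = 114.5.
Sellers receive Ps = 114.5 + 36 = 150.5; x' = 1275 − 7.5·114.5 = 416.25.
The subsidy expands output by 416.25 − 315 = 101.25 past the efficient level; on those units the gap between marginal cost and willingness to pay runs from 0 up to 36.
DWL = ½ × 36 × 101.25 = 1822.5.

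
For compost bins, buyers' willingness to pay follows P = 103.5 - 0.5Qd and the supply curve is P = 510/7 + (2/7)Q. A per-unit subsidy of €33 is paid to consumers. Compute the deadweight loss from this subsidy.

Deadweight loss = €693

Pre-subsidy: 103.5 - 0.5Q = 510/7 + (2/7)Q gives Q* = 39 and P* = 84.
With the rebate, buyers effectively pay Pb = Ps − 33, where Ps is the price sellers receive.
On the curves, Pb = 103.5 - 0.5Q and Ps = 510/7 + (2/7)Q; the wedge Ps − Pb = 33 gives 510/7 + (2/7)Q − (103.5 - 0.5Q) = 33, so Q' = 81.
Then Pb = 103.5 − 0.5·81 = 63 and Ps = 510/7 + (2/7)·81 = 96.
The subsidy expands output by 81 − 39 = 42 past the efficient level; on those units the gap between marginal cost and willingness to pay runs from 0 up to 33.
DWL = ½ × 33 × 42 = 693.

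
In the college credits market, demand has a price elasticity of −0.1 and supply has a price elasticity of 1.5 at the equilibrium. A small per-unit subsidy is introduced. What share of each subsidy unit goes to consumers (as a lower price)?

For a small subsidy around the equilibrium, the benefit split depends on the relative slopes, which at a point are proportional to the elasticities.
Buyer share = εs/(εs + |εd|) = 1.5/(1.5 + 0.1) = 0.9375; seller share = |εd|/(εs + |εd|) = 0.0625.

Consumer share = 0.9375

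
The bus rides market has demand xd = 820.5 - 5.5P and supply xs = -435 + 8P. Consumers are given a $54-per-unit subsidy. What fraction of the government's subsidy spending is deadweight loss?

Pre-subsidy: 820.5 - 5.5P = -435 + 8P gives P* = 93, x* = 309.
With the rebate, buyers effectively pay Pb = Ps − 54, where Ps is the price sellers receive.
Demand in terms of Ps becomes xd = 820.5 − 5.5(Ps − 54) = 1117.5 - 5.5Ps. Setting this equal to supply: 1117.5 - 5.5Ps = -435 + 8Ps, so Ps = 115.
Buyers pay Pb = 115 − 54 = 61; x' = -435 + 8·115 = 485.
ΔCS = ½(309 + 485)(93 − 61) = 12704; ΔPS = ½(309 + 485)(115 − 93) = 8734.
Government spending = 54 × 485 = 26190.
DWL = ½ × 54 × (485 − 309) = 4752; fraction = 4752 / 26190 = 88/485.

DWL / government spending = 88/485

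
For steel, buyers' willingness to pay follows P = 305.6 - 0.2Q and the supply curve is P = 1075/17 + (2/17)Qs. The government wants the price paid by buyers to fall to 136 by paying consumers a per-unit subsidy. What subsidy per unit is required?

At a buyer price of 136, quantity demanded is 1528 − 5·136 = 848.
Sellers supply 848 only when they receive Ps = 1075/17 + (2/17)·848 = 163.
s = Ps − Pb = 163 − 136 = 27.

Required subsidy s = 27 per unit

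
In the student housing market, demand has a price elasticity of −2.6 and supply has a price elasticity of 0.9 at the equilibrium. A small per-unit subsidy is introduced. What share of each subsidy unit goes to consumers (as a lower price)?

For a small subsidy around the equilibrium, the benefit split depends on the relative slopes, which at a point are proportional to the elasticities.
Buyer share = εs/(εs + |εd|) = 0.9/(0.9 + 2.6) = 9/35; seller share = |εd|/(εs + |εd|) = 26/35.

Consumer share = 9/35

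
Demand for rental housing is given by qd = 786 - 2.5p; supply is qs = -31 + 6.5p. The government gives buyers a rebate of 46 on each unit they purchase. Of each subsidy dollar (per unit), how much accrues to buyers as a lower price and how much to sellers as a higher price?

Pre-subsidy: 786 - 2.5p = -31 + 6.5p gives p* = 817/9, q* = 10063/18.
With the rebate, buyers effectively pay pb = ps − 46, where ps is the price sellers receive.
Demand in terms of ps becomes qd = 786 − 2.5(ps − 46) = 901 - 2.5ps. Setting this equal to supply: 901 - 2.5ps = -31 + 6.5ps, so ps = 932/9.
Buyers pay pb = 932/9 − 46 = 518/9; q' = -31 + 6.5·(932/9) = 5779/9.
Buyers' price falls by p* − pb = 817/9 − 518/9 = 299/9; sellers' price rises by ps − p* = 932/9 − 817/9 = 115/9.

Buyers gain 299/9 per unit; sellers gain 115/9 per unit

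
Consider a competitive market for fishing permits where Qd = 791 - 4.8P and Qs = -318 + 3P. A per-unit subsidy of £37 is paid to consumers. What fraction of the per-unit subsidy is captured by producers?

Pre-subsidy: 791 - 4.8P = -318 + 3P gives P* = 5545/39, Q* = 1411/13.
With the rebate, buyers effectively pay Pb = Ps − 37, where Ps is the price sellers receive.
Demand in terms of Ps becomes Qd = 791 − 4.8(Ps − 37) = 968.6 - 4.8Ps. Setting this equal to supply: 968.6 - 4.8Ps = -318 + 3Ps, so Ps = 6433/39.
Buyers pay Pb = 6433/39 − 37 = 4990/39; Q' = -318 + 3·(6433/39) = 2299/13.
Buyers' price falls by P* − Pb = 5545/39 − 4990/39 = 185/13; sellers' price rises by Ps − P* = 6433/39 − 5545/39 = 296/13.
So producers capture (296/13)/37 = 8/13 of each unit of subsidy.

Producer share = 8/13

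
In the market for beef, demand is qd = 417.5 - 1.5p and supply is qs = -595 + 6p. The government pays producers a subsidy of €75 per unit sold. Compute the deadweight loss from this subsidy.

Pre-subsidy: 417.5 - 1.5p = -595 + 6p gives p* = 135, q* = 215.
With the subsidy, sellers receive ps = pb + 75 for each unit, where pb is the price buyers pay.
Supply in terms of pb becomes qs = -595 + 6(pb + 75) = -145 + 6pb. Setting this equal to demand: 417.5 - 1.5pb = -145 + 6pb, so pb = 75.
Sellers receive ps = 75 + 75 = 150; q' = 417.5 − 1.5·75 = 305.
The subsidy expands output by 305 − 215 = 90 past the efficient level; on those units the gap between marginal cost and willingness to pay runs from 0 up to 75.
DWL = ½ × 75 × 90 = 3375.

Deadweight loss = €3375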